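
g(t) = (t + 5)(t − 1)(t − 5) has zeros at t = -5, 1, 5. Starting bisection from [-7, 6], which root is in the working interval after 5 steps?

-5

m = -0.5, g(m) = 37.125 (+); new bracket [-7, -0.5]
m = -3.75, g(m) = 51.953125 (+); new bracket [-7, -3.75]
m = -5.375, g(m) = -24.802734 (−); new bracket [-5.375, -3.75]
m = -4.5625, g(m) = 23.2712 (+); new bracket [-5.375, -4.5625]
m = -4.96875, g(m) = 1.8594 (+); new bracket [-5.375, -4.96875]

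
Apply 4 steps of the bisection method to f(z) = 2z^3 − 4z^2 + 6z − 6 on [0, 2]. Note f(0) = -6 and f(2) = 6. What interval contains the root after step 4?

midpoint 1: f = -2 < 0 → [1, 2]
midpoint 1.5: f = 0.75 > 0 → [1, 1.5]
midpoint 1.25: f = -0.84375 < 0 → [1.25, 1.5]
midpoint 1.375: f = -0.1133 < 0 → [1.375, 1.5]

[1.375, 1.5]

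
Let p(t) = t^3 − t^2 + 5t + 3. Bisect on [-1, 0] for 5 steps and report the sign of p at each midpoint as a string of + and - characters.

p(-0.5) = 0.125 > 0, so the root lies in [-1, -0.5]
p(-0.75) = -1.734375 < 0, so the root lies in [-0.75, -0.5]
p(-0.625) = -0.759766 < 0, so the root lies in [-0.625, -0.5]
p(-0.5625) = -0.3069 < 0, so the root lies in [-0.5625, -0.5]
p(-0.53125) = -0.0884 < 0, so the root lies in [-0.53125, -0.5]

+----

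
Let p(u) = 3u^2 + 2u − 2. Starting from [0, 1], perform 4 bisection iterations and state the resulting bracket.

m = 0.5, p(m) = -0.25 (−); new bracket [0.5, 1]
m = 0.75, p(m) = 1.1875 (+); new bracket [0.5, 0.75]
m = 0.625, p(m) = 0.421875 (+); new bracket [0.5, 0.625]
m = 0.5625, p(m) = 0.0742 (+); new bracket [0.5, 0.5625]

[0.5, 0.5625]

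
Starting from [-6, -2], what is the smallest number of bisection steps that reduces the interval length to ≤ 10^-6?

22

Width after n steps is 4/2^n. Need 2^n ≥ 4/10^-6 = 4000000.
2^21 = 2097152 < 4000000 ≤ 2^22 = 4194304, so n = 22.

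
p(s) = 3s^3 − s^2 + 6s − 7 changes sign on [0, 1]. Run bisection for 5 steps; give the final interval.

s = 0.5 gives p = -3.875, negative; keep [0.5, 1]
s = 0.75 gives p = -1.796875, negative; keep [0.75, 1]
s = 0.875 gives p = -0.505859, negative; keep [0.875, 1]
s = 0.9375 gives p = 0.218, positive; keep [0.875, 0.9375]
s = 0.90625 gives p = -0.1509, negative; keep [0.90625, 0.9375]

[0.90625, 0.9375]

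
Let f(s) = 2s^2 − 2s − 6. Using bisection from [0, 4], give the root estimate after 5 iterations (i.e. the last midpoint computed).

midpoint 2: f = -2 < 0 → [2, 4]
midpoint 3: f = 6 > 0 → [2, 3]
midpoint 2.5: f = 1.5 > 0 → [2, 2.5]
midpoint 2.25: f = -0.375 < 0 → [2.25, 2.5]
midpoint 2.375: f = 0.5312 > 0 → [2.25, 2.375]

2.375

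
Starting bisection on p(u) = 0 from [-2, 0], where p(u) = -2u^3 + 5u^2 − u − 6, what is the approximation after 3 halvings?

-0.75

p(-1) = 2 > 0, so the root lies in [-1, 0]
p(-0.5) = -4 < 0, so the root lies in [-1, -0.5]
p(-0.75) = -1.59375 < 0, so the root lies in [-1, -0.75]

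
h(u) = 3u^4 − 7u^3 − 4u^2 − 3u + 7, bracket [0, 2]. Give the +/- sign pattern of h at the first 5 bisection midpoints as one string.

u = 1 gives h = -4, negative; keep [0, 1]
u = 0.5 gives h = 3.8125, positive; keep [0.5, 1]
u = 0.75 gives h = 0.496094, positive; keep [0.75, 1]
u = 0.875 gives h = -1.6184, negative; keep [0.75, 0.875]
u = 0.8125 gives h = -0.5253, negative; keep [0.75, 0.8125]

-++--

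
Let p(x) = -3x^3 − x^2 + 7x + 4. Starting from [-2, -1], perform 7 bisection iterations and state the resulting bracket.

x = -1.5 gives p = 1.375, positive; keep [-1.5, -1]
x = -1.25 gives p = -0.453125, negative; keep [-1.5, -1.25]
x = -1.375 gives p = 0.283203, positive; keep [-1.375, -1.25]
x = -1.3125 gives p = -0.1272, negative; keep [-1.375, -1.3125]
x = -1.34375 gives p = 0.0672, positive; keep [-1.34375, -1.3125]
x = -1.328125 gives p = -0.0327, negative; keep [-1.34375, -1.328125]
x = -1.3359375 gives p = 0.0166, positive; keep [-1.3359375, -1.328125]

[-1.3359375, -1.328125]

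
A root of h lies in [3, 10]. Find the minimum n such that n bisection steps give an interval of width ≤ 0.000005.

Width after n steps is 7/2^n. Need 2^n ≥ 7/0.000005 = 1400000.
2^20 = 1048576 < 1400000 ≤ 2^21 = 2097152, so n = 21.

21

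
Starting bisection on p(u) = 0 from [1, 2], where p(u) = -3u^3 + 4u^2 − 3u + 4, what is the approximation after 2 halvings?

midpoint 1.5: p = -1.625 < 0 → [1, 1.5]
midpoint 1.25: p = 0.640625 > 0 → [1.25, 1.5]

1.25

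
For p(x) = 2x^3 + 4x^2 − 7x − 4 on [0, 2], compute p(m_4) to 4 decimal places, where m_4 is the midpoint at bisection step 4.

-0.8633

p(1) = -5 < 0, so the root lies in [1, 2]
p(1.5) = 1.25 > 0, so the root lies in [1, 1.5]
p(1.25) = -2.59375 < 0, so the root lies in [1.25, 1.5]
p(1.375) = -0.8633 < 0, so the root lies in [1.375, 1.5]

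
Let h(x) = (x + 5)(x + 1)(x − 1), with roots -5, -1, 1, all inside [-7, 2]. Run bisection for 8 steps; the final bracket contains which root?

h(-2.5) = 13.125 > 0, so the root lies in [-7, -2.5]
h(-4.75) = 5.390625 > 0, so the root lies in [-7, -4.75]
h(-5.875) = -29.326172 < 0, so the root lies in [-5.875, -4.75]
h(-5.3125) = -8.5071 < 0, so the root lies in [-5.3125, -4.75]
h(-5.03125) = -0.7598 < 0, so the root lies in [-5.03125, -4.75]
h(-4.890625) = 2.5067 > 0, so the root lies in [-5.03125, -4.890625]
h(-4.9609375) = 0.9223 > 0, so the root lies in [-5.03125, -4.9609375]
h(-4.99609375) = 0.0936 > 0, so the root lies in [-5.03125, -4.99609375]

-5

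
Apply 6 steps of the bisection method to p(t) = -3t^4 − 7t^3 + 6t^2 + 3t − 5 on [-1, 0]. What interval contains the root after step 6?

[-0.890625, -0.875]

t = -0.5 gives p = -4.3125, negative; keep [-1, -0.5]
t = -0.75 gives p = -1.871094, negative; keep [-1, -0.75]
t = -0.875 gives p = -0.100342, negative; keep [-1, -0.875]
t = -0.9375 gives p = 0.9113, positive; keep [-0.9375, -0.875]
t = -0.90625 gives p = 0.3955, positive; keep [-0.90625, -0.875]
t = -0.890625 gives p = 0.145, positive; keep [-0.890625, -0.875]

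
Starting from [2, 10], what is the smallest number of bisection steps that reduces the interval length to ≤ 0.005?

Width after n steps is 8/2^n. Need 2^n ≥ 8/0.005 = 1600.
2^10 = 1024 < 1600 ≤ 2^11 = 2048, so n = 11.

11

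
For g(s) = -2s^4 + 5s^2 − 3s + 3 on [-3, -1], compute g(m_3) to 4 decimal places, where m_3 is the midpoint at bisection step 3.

4.8047

midpoint -2: g = -3 < 0 → [-2, -1]
midpoint -1.5: g = 8.625 > 0 → [-2, -1.5]
midpoint -1.75: g = 4.804688 > 0 → [-2, -1.75]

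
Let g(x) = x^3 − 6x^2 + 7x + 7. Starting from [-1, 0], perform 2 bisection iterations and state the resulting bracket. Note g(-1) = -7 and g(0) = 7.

[-0.75, -0.5]

m = -0.5, g(m) = 1.875 (+); new bracket [-1, -0.5]
m = -0.75, g(m) = -2.046875 (−); new bracket [-0.75, -0.5]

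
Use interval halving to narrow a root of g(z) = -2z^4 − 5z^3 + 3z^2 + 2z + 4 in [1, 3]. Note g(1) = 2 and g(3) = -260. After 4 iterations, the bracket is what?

midpoint 2: g = -52 < 0 → [1, 2]
midpoint 1.5: g = -13.25 < 0 → [1, 1.5]
midpoint 1.25: g = -3.460938 < 0 → [1, 1.25]
midpoint 1.125: g = -0.2759 < 0 → [1, 1.125]

[1, 1.125]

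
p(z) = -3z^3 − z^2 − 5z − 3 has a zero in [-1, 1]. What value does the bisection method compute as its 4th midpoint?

midpoint 0: p = -3 < 0 → [-1, 0]
midpoint -0.5: p = -0.375 < 0 → [-1, -0.5]
midpoint -0.75: p = 1.453125 > 0 → [-0.75, -0.5]
midpoint -0.625: p = 0.4668 > 0 → [-0.625, -0.5]

-0.625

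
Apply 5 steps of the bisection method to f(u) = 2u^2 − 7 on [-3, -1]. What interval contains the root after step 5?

midpoint -2: f = 1 > 0 → [-2, -1]
midpoint -1.5: f = -2.5 < 0 → [-2, -1.5]
midpoint -1.75: f = -0.875 < 0 → [-2, -1.75]
midpoint -1.875: f = 0.0312 > 0 → [-1.875, -1.75]
midpoint -1.8125: f = -0.4297 < 0 → [-1.875, -1.8125]

[-1.875, -1.8125]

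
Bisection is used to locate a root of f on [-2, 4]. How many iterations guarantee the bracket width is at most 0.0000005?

Width after n steps is 6/2^n. Need 2^n ≥ 6/0.0000005 = 12000000.
2^23 = 8388608 < 12000000 ≤ 2^24 = 16777216, so n = 24.

24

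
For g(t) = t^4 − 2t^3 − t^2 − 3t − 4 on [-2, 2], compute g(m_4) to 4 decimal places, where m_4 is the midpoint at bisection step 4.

t = 0 gives g = -4, negative; keep [-2, 0]
t = -1 gives g = 1, positive; keep [-1, 0]
t = -0.5 gives g = -2.4375, negative; keep [-1, -0.5]
t = -0.75 gives g = -1.1523, negative; keep [-1, -0.75]

-1.1523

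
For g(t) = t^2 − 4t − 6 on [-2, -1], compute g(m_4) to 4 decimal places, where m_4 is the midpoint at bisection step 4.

0.1602

g(-1.5) = 2.25 > 0, so the root lies in [-1.5, -1]
g(-1.25) = 0.5625 > 0, so the root lies in [-1.25, -1]
g(-1.125) = -0.234375 < 0, so the root lies in [-1.25, -1.125]
g(-1.1875) = 0.1602 > 0, so the root lies in [-1.1875, -1.125]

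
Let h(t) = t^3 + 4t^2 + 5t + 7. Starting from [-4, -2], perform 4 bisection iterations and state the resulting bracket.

[-3.125, -3]

h(-3) = 1 > 0, so the root lies in [-4, -3]
h(-3.5) = -4.375 < 0, so the root lies in [-3.5, -3]
h(-3.25) = -1.328125 < 0, so the root lies in [-3.25, -3]
h(-3.125) = -0.0801 < 0, so the root lies in [-3.125, -3]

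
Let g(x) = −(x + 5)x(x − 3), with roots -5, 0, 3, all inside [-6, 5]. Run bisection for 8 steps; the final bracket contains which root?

-5

m = -0.5, g(m) = -7.875 (−); new bracket [-6, -0.5]
m = -3.25, g(m) = -35.546875 (−); new bracket [-6, -3.25]
m = -4.625, g(m) = -13.224609 (−); new bracket [-6, -4.625]
m = -5.3125, g(m) = 13.8 (+); new bracket [-5.3125, -4.625]
m = -4.96875, g(m) = -1.2373 (−); new bracket [-5.3125, -4.96875]
m = -5.140625, g(m) = 5.8849 (+); new bracket [-5.140625, -4.96875]
m = -5.0546875, g(m) = 2.2265 (+); new bracket [-5.0546875, -4.96875]
m = -5.01171875, g(m) = 0.4705 (+); new bracket [-5.01171875, -4.96875]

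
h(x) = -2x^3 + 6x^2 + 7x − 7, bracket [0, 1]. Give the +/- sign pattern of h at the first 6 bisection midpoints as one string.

h(0.5) = -2.25 < 0, so the root lies in [0.5, 1]
h(0.75) = 0.78125 > 0, so the root lies in [0.5, 0.75]
h(0.625) = -0.769531 < 0, so the root lies in [0.625, 0.75]
h(0.6875) = -0.0015 < 0, so the root lies in [0.6875, 0.75]
h(0.71875) = 0.3882 > 0, so the root lies in [0.6875, 0.71875]
h(0.703125) = 0.193 > 0, so the root lies in [0.6875, 0.703125]

-+--++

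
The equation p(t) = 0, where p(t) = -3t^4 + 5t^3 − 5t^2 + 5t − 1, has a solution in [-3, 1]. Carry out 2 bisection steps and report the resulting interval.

[0, 1]

midpoint -1: p = -19 < 0 → [-1, 1]
midpoint 0: p = -1 < 0 → [0, 1]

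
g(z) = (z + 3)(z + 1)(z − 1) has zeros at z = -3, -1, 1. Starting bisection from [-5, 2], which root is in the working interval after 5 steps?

midpoint -1.5: g = 1.875 > 0 → [-5, -1.5]
midpoint -3.25: g = -2.390625 < 0 → [-3.25, -1.5]
midpoint -2.375: g = 2.900391 > 0 → [-3.25, -2.375]
midpoint -2.8125: g = 1.2957 > 0 → [-3.25, -2.8125]
midpoint -3.03125: g = -0.2559 < 0 → [-3.03125, -2.8125]

-3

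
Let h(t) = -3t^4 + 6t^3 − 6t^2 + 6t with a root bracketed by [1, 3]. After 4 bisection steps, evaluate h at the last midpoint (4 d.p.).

midpoint 2: h = -12 < 0 → [1, 2]
midpoint 1.5: h = 0.5625 > 0 → [1.5, 2]
midpoint 1.75: h = -3.855469 < 0 → [1.5, 1.75]
midpoint 1.625: h = -1.2664 < 0 → [1.5, 1.625]

-1.2664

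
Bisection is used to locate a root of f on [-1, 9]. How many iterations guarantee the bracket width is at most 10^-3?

14

Width after n steps is 10/2^n. Need 2^n ≥ 10/10^-3 = 10000.
2^13 = 8192 < 10000 ≤ 2^14 = 16384, so n = 14.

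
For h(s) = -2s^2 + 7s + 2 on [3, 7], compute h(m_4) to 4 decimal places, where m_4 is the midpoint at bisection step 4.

m = 5, h(m) = -13 (−); new bracket [3, 5]
m = 4, h(m) = -2 (−); new bracket [3, 4]
m = 3.5, h(m) = 2 (+); new bracket [3.5, 4]
m = 3.75, h(m) = 0.125 (+); new bracket [3.75, 4]

0.1250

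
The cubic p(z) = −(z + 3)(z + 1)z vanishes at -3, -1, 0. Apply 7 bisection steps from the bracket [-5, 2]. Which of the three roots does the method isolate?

p(-1.5) = -1.125 < 0, so the root lies in [-5, -1.5]
p(-3.25) = 1.828125 > 0, so the root lies in [-3.25, -1.5]
p(-2.375) = -2.041016 < 0, so the root lies in [-3.25, -2.375]
p(-2.8125) = -0.9558 < 0, so the root lies in [-3.25, -2.8125]
p(-3.03125) = 0.1924 > 0, so the root lies in [-3.03125, -2.8125]
p(-2.921875) = -0.4387 < 0, so the root lies in [-3.03125, -2.921875]
p(-2.9765625) = -0.1379 < 0, so the root lies in [-3.03125, -2.9765625]

-3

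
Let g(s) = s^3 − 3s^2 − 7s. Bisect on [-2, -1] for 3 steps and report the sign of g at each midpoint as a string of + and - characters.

+--

m = -1.5, g(m) = 0.375 (+); new bracket [-2, -1.5]
m = -1.75, g(m) = -2.296875 (−); new bracket [-1.75, -1.5]
m = -1.625, g(m) = -0.837891 (−); new bracket [-1.625, -1.5]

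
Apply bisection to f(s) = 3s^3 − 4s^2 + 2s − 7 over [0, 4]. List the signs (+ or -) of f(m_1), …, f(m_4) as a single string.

+--+

f(2) = 5 > 0, so the root lies in [0, 2]
f(1) = -6 < 0, so the root lies in [1, 2]
f(1.5) = -2.875 < 0, so the root lies in [1.5, 2]
f(1.75) = 0.3281 > 0, so the root lies in [1.5, 1.75]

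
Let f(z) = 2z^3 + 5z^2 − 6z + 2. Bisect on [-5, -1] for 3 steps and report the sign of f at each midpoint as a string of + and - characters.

+--

z = -3 gives f = 11, positive; keep [-5, -3]
z = -4 gives f = -22, negative; keep [-4, -3]
z = -3.5 gives f = -1.5, negative; keep [-3.5, -3]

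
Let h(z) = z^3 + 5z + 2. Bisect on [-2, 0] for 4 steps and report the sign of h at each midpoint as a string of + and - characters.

--++

midpoint -1: h = -4 < 0 → [-1, 0]
midpoint -0.5: h = -0.625 < 0 → [-0.5, 0]
midpoint -0.25: h = 0.734375 > 0 → [-0.5, -0.25]
midpoint -0.375: h = 0.0723 > 0 → [-0.5, -0.375]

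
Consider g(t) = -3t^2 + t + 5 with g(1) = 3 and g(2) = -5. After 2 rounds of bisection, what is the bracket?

[1.25, 1.5]

m = 1.5, g(m) = -0.25 (−); new bracket [1, 1.5]
m = 1.25, g(m) = 1.5625 (+); new bracket [1.25, 1.5]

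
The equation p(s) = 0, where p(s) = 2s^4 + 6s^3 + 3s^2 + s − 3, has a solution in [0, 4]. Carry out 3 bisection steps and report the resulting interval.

[0.5, 1]

m = 2, p(m) = 91 (+); new bracket [0, 2]
m = 1, p(m) = 9 (+); new bracket [0, 1]
m = 0.5, p(m) = -0.875 (−); new bracket [0.5, 1]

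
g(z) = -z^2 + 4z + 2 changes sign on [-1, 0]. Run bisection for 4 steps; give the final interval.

g(-0.5) = -0.25 < 0, so the root lies in [-0.5, 0]
g(-0.25) = 0.9375 > 0, so the root lies in [-0.5, -0.25]
g(-0.375) = 0.359375 > 0, so the root lies in [-0.5, -0.375]
g(-0.4375) = 0.0586 > 0, so the root lies in [-0.5, -0.4375]

[-0.5, -0.4375]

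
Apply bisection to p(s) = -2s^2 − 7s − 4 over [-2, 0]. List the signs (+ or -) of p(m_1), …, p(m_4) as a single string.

p(-1) = 1 > 0, so the root lies in [-1, 0]
p(-0.5) = -1 < 0, so the root lies in [-1, -0.5]
p(-0.75) = 0.125 > 0, so the root lies in [-0.75, -0.5]
p(-0.625) = -0.4062 < 0, so the root lies in [-0.75, -0.625]

+-+-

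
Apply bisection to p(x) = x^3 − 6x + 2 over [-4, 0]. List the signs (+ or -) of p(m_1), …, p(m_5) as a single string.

+-+--

p(-2) = 6 > 0, so the root lies in [-4, -2]
p(-3) = -7 < 0, so the root lies in [-3, -2]
p(-2.5) = 1.375 > 0, so the root lies in [-3, -2.5]
p(-2.75) = -2.2969 < 0, so the root lies in [-2.75, -2.5]
p(-2.625) = -0.3379 < 0, so the root lies in [-2.625, -2.5]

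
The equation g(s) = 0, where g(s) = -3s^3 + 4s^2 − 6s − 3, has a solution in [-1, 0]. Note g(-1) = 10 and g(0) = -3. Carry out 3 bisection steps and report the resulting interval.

[-0.5, -0.375]

s = -0.5 gives g = 1.375, positive; keep [-0.5, 0]
s = -0.25 gives g = -1.203125, negative; keep [-0.5, -0.25]
s = -0.375 gives g = -0.029297, negative; keep [-0.5, -0.375]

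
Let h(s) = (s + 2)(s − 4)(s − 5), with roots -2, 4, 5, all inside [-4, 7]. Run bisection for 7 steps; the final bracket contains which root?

-2

s = 1.5 gives h = 30.625, positive; keep [-4, 1.5]
s = -1.25 gives h = 24.609375, positive; keep [-4, -1.25]
s = -2.625 gives h = -31.572266, negative; keep [-2.625, -1.25]
s = -1.9375 gives h = 2.5745, positive; keep [-2.625, -1.9375]
s = -2.28125 gives h = -12.8631, negative; keep [-2.28125, -1.9375]
s = -2.109375 gives h = -4.7506, negative; keep [-2.109375, -1.9375]
s = -2.0234375 gives h = -0.9915, negative; keep [-2.0234375, -1.9375]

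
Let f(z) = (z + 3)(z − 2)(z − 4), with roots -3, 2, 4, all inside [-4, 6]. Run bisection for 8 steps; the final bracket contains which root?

midpoint 1: f = 12 > 0 → [-4, 1]
midpoint -1.5: f = 28.875 > 0 → [-4, -1.5]
midpoint -2.75: f = 8.015625 > 0 → [-4, -2.75]
midpoint -3.375: f = -14.8652 < 0 → [-3.375, -2.75]
midpoint -3.0625: f = -2.2346 < 0 → [-3.0625, -2.75]
midpoint -2.90625: f = 3.1766 > 0 → [-3.0625, -2.90625]
midpoint -2.984375: f = 0.5439 > 0 → [-3.0625, -2.984375]
midpoint -3.0234375: f = -0.8269 < 0 → [-3.0234375, -2.984375]

-3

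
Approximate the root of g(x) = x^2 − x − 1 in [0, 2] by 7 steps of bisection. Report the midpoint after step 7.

midpoint 1: g = -1 < 0 → [1, 2]
midpoint 1.5: g = -0.25 < 0 → [1.5, 2]
midpoint 1.75: g = 0.3125 > 0 → [1.5, 1.75]
midpoint 1.625: g = 0.0156 > 0 → [1.5, 1.625]
midpoint 1.5625: g = -0.1211 < 0 → [1.5625, 1.625]
midpoint 1.59375: g = -0.0537 < 0 → [1.59375, 1.625]
midpoint 1.609375: g = -0.0193 < 0 → [1.609375, 1.625]

1.609375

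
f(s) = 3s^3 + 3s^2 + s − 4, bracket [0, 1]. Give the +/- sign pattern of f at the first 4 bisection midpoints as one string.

s = 0.5 gives f = -2.375, negative; keep [0.5, 1]
s = 0.75 gives f = -0.296875, negative; keep [0.75, 1]
s = 0.875 gives f = 1.181641, positive; keep [0.75, 0.875]
s = 0.8125 gives f = 0.4021, positive; keep [0.75, 0.8125]

--++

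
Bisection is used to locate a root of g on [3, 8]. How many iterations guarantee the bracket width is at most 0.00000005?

27

Width after n steps is 5/2^n. Need 2^n ≥ 5/0.00000005 = 100000000.
2^26 = 67108864 < 100000000 ≤ 2^27 = 134217728, so n = 27.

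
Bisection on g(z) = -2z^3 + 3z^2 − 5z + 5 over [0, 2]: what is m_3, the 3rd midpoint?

midpoint 1: g = 1 > 0 → [1, 2]
midpoint 1.5: g = -2.5 < 0 → [1, 1.5]
midpoint 1.25: g = -0.46875 < 0 → [1, 1.25]

1.25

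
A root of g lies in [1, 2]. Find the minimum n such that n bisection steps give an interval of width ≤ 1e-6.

20

Width after n steps is 1/2^n. Need 2^n ≥ 1/1e-6 = 1000000.
2^19 = 524288 < 1000000 ≤ 2^20 = 1048576, so n = 20.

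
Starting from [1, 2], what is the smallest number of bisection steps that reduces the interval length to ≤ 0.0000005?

Width after n steps is 1/2^n. Need 2^n ≥ 1/0.0000005 = 2000000.
2^20 = 1048576 < 2000000 ≤ 2^21 = 2097152, so n = 21.

21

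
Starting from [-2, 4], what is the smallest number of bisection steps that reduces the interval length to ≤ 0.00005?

17

Width after n steps is 6/2^n. Need 2^n ≥ 6/0.00005 = 120000.
2^16 = 65536 < 120000 ≤ 2^17 = 131072, so n = 17.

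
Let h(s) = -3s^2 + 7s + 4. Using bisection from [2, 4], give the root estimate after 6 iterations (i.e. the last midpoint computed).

2.78125

m = 3, h(m) = -2 (−); new bracket [2, 3]
m = 2.5, h(m) = 2.75 (+); new bracket [2.5, 3]
m = 2.75, h(m) = 0.5625 (+); new bracket [2.75, 3]
m = 2.875, h(m) = -0.6719 (−); new bracket [2.75, 2.875]
m = 2.8125, h(m) = -0.043 (−); new bracket [2.75, 2.8125]
m = 2.78125, h(m) = 0.2627 (+); new bracket [2.78125, 2.8125]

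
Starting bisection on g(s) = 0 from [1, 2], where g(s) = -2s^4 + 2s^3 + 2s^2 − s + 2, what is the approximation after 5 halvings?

m = 1.5, g(m) = 1.625 (+); new bracket [1.5, 2]
m = 1.75, g(m) = -1.664062 (−); new bracket [1.5, 1.75]
m = 1.625, g(m) = 0.29248 (+); new bracket [1.625, 1.75]
m = 1.6875, g(m) = -0.5996 (−); new bracket [1.625, 1.6875]
m = 1.65625, g(m) = -0.1331 (−); new bracket [1.625, 1.65625]

1.65625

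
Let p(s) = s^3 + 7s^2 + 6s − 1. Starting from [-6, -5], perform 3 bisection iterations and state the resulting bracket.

m = -5.5, p(m) = 11.375 (+); new bracket [-6, -5.5]
m = -5.75, p(m) = 5.828125 (+); new bracket [-6, -5.75]
m = -5.875, p(m) = 2.580078 (+); new bracket [-6, -5.875]

[-6, -5.875]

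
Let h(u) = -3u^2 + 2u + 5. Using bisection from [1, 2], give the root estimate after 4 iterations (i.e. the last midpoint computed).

u = 1.5 gives h = 1.25, positive; keep [1.5, 2]
u = 1.75 gives h = -0.6875, negative; keep [1.5, 1.75]
u = 1.625 gives h = 0.328125, positive; keep [1.625, 1.75]
u = 1.6875 gives h = -0.168, negative; keep [1.625, 1.6875]

1.6875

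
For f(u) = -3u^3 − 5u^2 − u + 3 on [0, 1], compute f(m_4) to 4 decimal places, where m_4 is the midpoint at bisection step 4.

midpoint 0.5: f = 0.875 > 0 → [0.5, 1]
midpoint 0.75: f = -1.828125 < 0 → [0.5, 0.75]
midpoint 0.625: f = -0.310547 < 0 → [0.5, 0.625]
midpoint 0.5625: f = 0.3215 > 0 → [0.5625, 0.625]

0.3215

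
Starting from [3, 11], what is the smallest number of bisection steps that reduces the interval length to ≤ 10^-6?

Width after n steps is 8/2^n. Need 2^n ≥ 8/10^-6 = 8000000.
2^22 = 4194304 < 8000000 ≤ 2^23 = 8388608, so n = 23.

23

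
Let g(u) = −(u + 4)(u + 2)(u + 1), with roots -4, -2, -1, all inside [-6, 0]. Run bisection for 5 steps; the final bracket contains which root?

g(-3) = -2 < 0, so the root lies in [-6, -3]
g(-4.5) = 4.375 > 0, so the root lies in [-4.5, -3]
g(-3.75) = -1.203125 < 0, so the root lies in [-4.5, -3.75]
g(-4.125) = 0.8301 > 0, so the root lies in [-4.125, -3.75]
g(-3.9375) = -0.3557 < 0, so the root lies in [-4.125, -3.9375]

-4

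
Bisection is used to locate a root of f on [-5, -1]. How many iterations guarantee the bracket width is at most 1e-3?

Width after n steps is 4/2^n. Need 2^n ≥ 4/1e-3 = 4000.
2^11 = 2048 < 4000 ≤ 2^12 = 4096, so n = 12.

12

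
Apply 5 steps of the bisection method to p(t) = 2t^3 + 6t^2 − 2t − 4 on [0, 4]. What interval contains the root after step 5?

midpoint 2: p = 32 > 0 → [0, 2]
midpoint 1: p = 2 > 0 → [0, 1]
midpoint 0.5: p = -3.25 < 0 → [0.5, 1]
midpoint 0.75: p = -1.2812 < 0 → [0.75, 1]
midpoint 0.875: p = 0.1836 > 0 → [0.75, 0.875]

[0.75, 0.875]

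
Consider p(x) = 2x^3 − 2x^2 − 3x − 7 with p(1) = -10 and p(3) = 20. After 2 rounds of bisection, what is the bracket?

[2, 2.5]

midpoint 2: p = -5 < 0 → [2, 3]
midpoint 2.5: p = 4.25 > 0 → [2, 2.5]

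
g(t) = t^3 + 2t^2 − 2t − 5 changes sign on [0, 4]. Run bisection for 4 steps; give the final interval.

g(2) = 7 > 0, so the root lies in [0, 2]
g(1) = -4 < 0, so the root lies in [1, 2]
g(1.5) = -0.125 < 0, so the root lies in [1.5, 2]
g(1.75) = 2.9844 > 0, so the root lies in [1.5, 1.75]

[1.5, 1.75]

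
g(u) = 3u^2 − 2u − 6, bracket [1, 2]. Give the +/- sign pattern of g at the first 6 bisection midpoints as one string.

--++-+

u = 1.5 gives g = -2.25, negative; keep [1.5, 2]
u = 1.75 gives g = -0.3125, negative; keep [1.75, 2]
u = 1.875 gives g = 0.796875, positive; keep [1.75, 1.875]
u = 1.8125 gives g = 0.2305, positive; keep [1.75, 1.8125]
u = 1.78125 gives g = -0.0439, negative; keep [1.78125, 1.8125]
u = 1.796875 gives g = 0.0925, positive; keep [1.78125, 1.796875]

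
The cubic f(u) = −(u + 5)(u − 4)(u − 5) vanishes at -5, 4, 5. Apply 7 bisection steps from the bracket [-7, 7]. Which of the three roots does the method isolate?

f(0) = -100 < 0, so the root lies in [-7, 0]
f(-3.5) = -95.625 < 0, so the root lies in [-7, -3.5]
f(-5.25) = 23.703125 > 0, so the root lies in [-5.25, -3.5]
f(-4.375) = -49.0723 < 0, so the root lies in [-5.25, -4.375]
f(-4.8125) = -16.2136 < 0, so the root lies in [-5.25, -4.8125]
f(-5.03125) = 2.8311 > 0, so the root lies in [-5.03125, -4.8125]
f(-4.921875) = -6.9158 < 0, so the root lies in [-5.03125, -4.921875]

-5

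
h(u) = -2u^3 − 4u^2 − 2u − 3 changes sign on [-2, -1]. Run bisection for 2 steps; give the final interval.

[-2, -1.75]

midpoint -1.5: h = -2.25 < 0 → [-2, -1.5]
midpoint -1.75: h = -1.03125 < 0 → [-2, -1.75]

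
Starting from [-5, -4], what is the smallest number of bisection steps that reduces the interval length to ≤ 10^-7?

24

Width after n steps is 1/2^n. Need 2^n ≥ 1/10^-7 = 10000000.
2^23 = 8388608 < 10000000 ≤ 2^24 = 16777216, so n = 24.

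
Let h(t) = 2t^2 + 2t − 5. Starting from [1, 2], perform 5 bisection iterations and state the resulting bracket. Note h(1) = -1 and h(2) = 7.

m = 1.5, h(m) = 2.5 (+); new bracket [1, 1.5]
m = 1.25, h(m) = 0.625 (+); new bracket [1, 1.25]
m = 1.125, h(m) = -0.21875 (−); new bracket [1.125, 1.25]
m = 1.1875, h(m) = 0.1953 (+); new bracket [1.125, 1.1875]
m = 1.15625, h(m) = -0.0137 (−); new bracket [1.15625, 1.1875]

[1.15625, 1.1875]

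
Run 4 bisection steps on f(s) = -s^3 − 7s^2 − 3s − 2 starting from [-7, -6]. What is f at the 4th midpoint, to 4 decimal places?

-1.1541

midpoint -6.5: f = -3.625 < 0 → [-7, -6.5]
midpoint -6.75: f = 6.859375 > 0 → [-6.75, -6.5]
midpoint -6.625: f = 1.416016 > 0 → [-6.625, -6.5]
midpoint -6.5625: f = -1.1541 < 0 → [-6.625, -6.5625]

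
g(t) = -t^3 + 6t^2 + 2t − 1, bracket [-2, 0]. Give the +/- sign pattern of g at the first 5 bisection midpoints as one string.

+-++-

g(-1) = 4 > 0, so the root lies in [-1, 0]
g(-0.5) = -0.375 < 0, so the root lies in [-1, -0.5]
g(-0.75) = 1.296875 > 0, so the root lies in [-0.75, -0.5]
g(-0.625) = 0.3379 > 0, so the root lies in [-0.625, -0.5]
g(-0.5625) = -0.0486 < 0, so the root lies in [-0.625, -0.5625]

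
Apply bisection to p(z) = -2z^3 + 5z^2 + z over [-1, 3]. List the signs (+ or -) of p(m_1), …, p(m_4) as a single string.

midpoint 1: p = 4 > 0 → [1, 3]
midpoint 2: p = 6 > 0 → [2, 3]
midpoint 2.5: p = 2.5 > 0 → [2.5, 3]
midpoint 2.75: p = -1.0312 < 0 → [2.5, 2.75]

+++-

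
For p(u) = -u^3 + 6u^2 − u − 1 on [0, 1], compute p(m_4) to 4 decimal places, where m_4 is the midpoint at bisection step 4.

0.1580

u = 0.5 gives p = -0.125, negative; keep [0.5, 1]
u = 0.75 gives p = 1.203125, positive; keep [0.5, 0.75]
u = 0.625 gives p = 0.474609, positive; keep [0.5, 0.625]
u = 0.5625 gives p = 0.158, positive; keep [0.5, 0.5625]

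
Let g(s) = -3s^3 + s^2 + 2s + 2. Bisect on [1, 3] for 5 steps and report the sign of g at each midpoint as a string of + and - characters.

--+--

m = 2, g(m) = -14 (−); new bracket [1, 2]
m = 1.5, g(m) = -2.875 (−); new bracket [1, 1.5]
m = 1.25, g(m) = 0.203125 (+); new bracket [1.25, 1.5]
m = 1.375, g(m) = -1.1582 (−); new bracket [1.25, 1.375]
m = 1.3125, g(m) = -0.4353 (−); new bracket [1.25, 1.3125]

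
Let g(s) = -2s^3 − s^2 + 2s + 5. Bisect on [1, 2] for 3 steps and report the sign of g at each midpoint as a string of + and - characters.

-++

m = 1.5, g(m) = -1 (−); new bracket [1, 1.5]
m = 1.25, g(m) = 2.03125 (+); new bracket [1.25, 1.5]
m = 1.375, g(m) = 0.660156 (+); new bracket [1.375, 1.5]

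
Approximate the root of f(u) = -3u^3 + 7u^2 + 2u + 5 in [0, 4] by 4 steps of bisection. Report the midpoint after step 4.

2.75

m = 2, f(m) = 13 (+); new bracket [2, 4]
m = 3, f(m) = -7 (−); new bracket [2, 3]
m = 2.5, f(m) = 6.875 (+); new bracket [2.5, 3]
m = 2.75, f(m) = 1.0469 (+); new bracket [2.75, 3]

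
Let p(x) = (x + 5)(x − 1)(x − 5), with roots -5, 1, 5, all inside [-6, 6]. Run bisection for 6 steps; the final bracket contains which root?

m = 0, p(m) = 25 (+); new bracket [-6, 0]
m = -3, p(m) = 64 (+); new bracket [-6, -3]
m = -4.5, p(m) = 26.125 (+); new bracket [-6, -4.5]
m = -5.25, p(m) = -16.0156 (−); new bracket [-5.25, -4.5]
m = -4.875, p(m) = 7.252 (+); new bracket [-5.25, -4.875]
m = -5.0625, p(m) = -3.8127 (−); new bracket [-5.0625, -4.875]

-5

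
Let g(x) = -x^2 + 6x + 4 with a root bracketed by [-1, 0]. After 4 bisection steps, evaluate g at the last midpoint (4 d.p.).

g(-0.5) = 0.75 > 0, so the root lies in [-1, -0.5]
g(-0.75) = -1.0625 < 0, so the root lies in [-0.75, -0.5]
g(-0.625) = -0.140625 < 0, so the root lies in [-0.625, -0.5]
g(-0.5625) = 0.3086 > 0, so the root lies in [-0.625, -0.5625]

0.3086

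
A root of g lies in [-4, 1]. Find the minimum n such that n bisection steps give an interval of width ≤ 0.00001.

19

Width after n steps is 5/2^n. Need 2^n ≥ 5/0.00001 = 500000.
2^18 = 262144 < 500000 ≤ 2^19 = 524288, so n = 19.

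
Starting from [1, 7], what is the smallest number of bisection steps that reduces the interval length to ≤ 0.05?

7

Width after n steps is 6/2^n. Need 2^n ≥ 6/0.05 = 120.
2^6 = 64 < 120 ≤ 2^7 = 128, so n = 7.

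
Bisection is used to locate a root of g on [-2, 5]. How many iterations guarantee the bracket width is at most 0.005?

11

Width after n steps is 7/2^n. Need 2^n ≥ 7/0.005 = 1400.
2^10 = 1024 < 1400 ≤ 2^11 = 2048, so n = 11.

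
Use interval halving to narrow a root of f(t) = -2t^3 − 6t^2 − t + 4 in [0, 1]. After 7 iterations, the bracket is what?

midpoint 0.5: f = 1.75 > 0 → [0.5, 1]
midpoint 0.75: f = -0.96875 < 0 → [0.5, 0.75]
midpoint 0.625: f = 0.542969 > 0 → [0.625, 0.75]
midpoint 0.6875: f = -0.1733 < 0 → [0.625, 0.6875]
midpoint 0.65625: f = 0.1945 > 0 → [0.65625, 0.6875]
midpoint 0.671875: f = 0.013 > 0 → [0.671875, 0.6875]
midpoint 0.6796875: f = -0.0795 < 0 → [0.671875, 0.6796875]

[0.671875, 0.6796875]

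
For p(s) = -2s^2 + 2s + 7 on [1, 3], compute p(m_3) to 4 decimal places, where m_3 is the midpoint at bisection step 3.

m = 2, p(m) = 3 (+); new bracket [2, 3]
m = 2.5, p(m) = -0.5 (−); new bracket [2, 2.5]
m = 2.25, p(m) = 1.375 (+); new bracket [2.25, 2.5]

1.3750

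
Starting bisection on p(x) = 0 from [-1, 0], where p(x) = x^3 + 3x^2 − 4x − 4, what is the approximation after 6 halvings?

-0.703125

midpoint -0.5: p = -1.375 < 0 → [-1, -0.5]
midpoint -0.75: p = 0.265625 > 0 → [-0.75, -0.5]
midpoint -0.625: p = -0.572266 < 0 → [-0.75, -0.625]
midpoint -0.6875: p = -0.157 < 0 → [-0.75, -0.6875]
midpoint -0.71875: p = 0.0535 > 0 → [-0.71875, -0.6875]
midpoint -0.703125: p = -0.052 < 0 → [-0.71875, -0.703125]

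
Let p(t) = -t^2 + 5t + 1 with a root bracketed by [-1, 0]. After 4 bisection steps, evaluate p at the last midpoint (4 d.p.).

p(-0.5) = -1.75 < 0, so the root lies in [-0.5, 0]
p(-0.25) = -0.3125 < 0, so the root lies in [-0.25, 0]
p(-0.125) = 0.359375 > 0, so the root lies in [-0.25, -0.125]
p(-0.1875) = 0.0273 > 0, so the root lies in [-0.25, -0.1875]

0.0273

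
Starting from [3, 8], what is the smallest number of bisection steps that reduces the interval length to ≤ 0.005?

10

Width after n steps is 5/2^n. Need 2^n ≥ 5/0.005 = 1000.
2^9 = 512 < 1000 ≤ 2^10 = 1024, so n = 10.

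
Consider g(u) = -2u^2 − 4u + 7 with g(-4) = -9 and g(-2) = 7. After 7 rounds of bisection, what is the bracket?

m = -3, g(m) = 1 (+); new bracket [-4, -3]
m = -3.5, g(m) = -3.5 (−); new bracket [-3.5, -3]
m = -3.25, g(m) = -1.125 (−); new bracket [-3.25, -3]
m = -3.125, g(m) = -0.0312 (−); new bracket [-3.125, -3]
m = -3.0625, g(m) = 0.4922 (+); new bracket [-3.125, -3.0625]
m = -3.09375, g(m) = 0.2324 (+); new bracket [-3.125, -3.09375]
m = -3.109375, g(m) = 0.1011 (+); new bracket [-3.125, -3.109375]

[-3.125, -3.109375]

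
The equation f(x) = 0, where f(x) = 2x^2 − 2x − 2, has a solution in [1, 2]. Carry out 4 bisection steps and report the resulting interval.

midpoint 1.5: f = -0.5 < 0 → [1.5, 2]
midpoint 1.75: f = 0.625 > 0 → [1.5, 1.75]
midpoint 1.625: f = 0.03125 > 0 → [1.5, 1.625]
midpoint 1.5625: f = -0.2422 < 0 → [1.5625, 1.625]

[1.5625, 1.625]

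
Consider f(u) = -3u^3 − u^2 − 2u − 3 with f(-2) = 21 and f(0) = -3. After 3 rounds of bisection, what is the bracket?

m = -1, f(m) = 1 (+); new bracket [-1, 0]
m = -0.5, f(m) = -1.875 (−); new bracket [-1, -0.5]
m = -0.75, f(m) = -0.796875 (−); new bracket [-1, -0.75]

[-1, -0.75]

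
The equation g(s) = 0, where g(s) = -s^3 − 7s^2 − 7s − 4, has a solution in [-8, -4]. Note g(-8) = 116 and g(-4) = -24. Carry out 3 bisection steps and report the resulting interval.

[-6, -5.5]

m = -6, g(m) = 2 (+); new bracket [-6, -4]
m = -5, g(m) = -19 (−); new bracket [-6, -5]
m = -5.5, g(m) = -10.875 (−); new bracket [-6, -5.5]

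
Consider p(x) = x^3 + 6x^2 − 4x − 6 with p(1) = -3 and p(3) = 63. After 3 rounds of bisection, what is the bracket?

x = 2 gives p = 18, positive; keep [1, 2]
x = 1.5 gives p = 4.875, positive; keep [1, 1.5]
x = 1.25 gives p = 0.328125, positive; keep [1, 1.25]

[1, 1.25]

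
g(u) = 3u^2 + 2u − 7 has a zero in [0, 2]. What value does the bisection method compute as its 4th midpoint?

u = 1 gives g = -2, negative; keep [1, 2]
u = 1.5 gives g = 2.75, positive; keep [1, 1.5]
u = 1.25 gives g = 0.1875, positive; keep [1, 1.25]
u = 1.125 gives g = -0.9531, negative; keep [1.125, 1.25]

1.125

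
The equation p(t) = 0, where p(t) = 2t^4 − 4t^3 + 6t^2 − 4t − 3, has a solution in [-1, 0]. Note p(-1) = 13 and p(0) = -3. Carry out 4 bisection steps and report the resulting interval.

t = -0.5 gives p = 1.125, positive; keep [-0.5, 0]
t = -0.25 gives p = -1.554688, negative; keep [-0.5, -0.25]
t = -0.375 gives p = -0.405762, negative; keep [-0.5, -0.375]
t = -0.4375 gives p = 0.3067, positive; keep [-0.4375, -0.375]

[-0.4375, -0.375]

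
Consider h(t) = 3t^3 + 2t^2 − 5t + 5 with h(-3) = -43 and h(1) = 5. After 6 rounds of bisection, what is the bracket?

[-2, -1.9375]

h(-1) = 9 > 0, so the root lies in [-3, -1]
h(-2) = -1 < 0, so the root lies in [-2, -1]
h(-1.5) = 6.875 > 0, so the root lies in [-2, -1.5]
h(-1.75) = 3.7969 > 0, so the root lies in [-2, -1.75]
h(-1.875) = 1.6309 > 0, so the root lies in [-2, -1.875]
h(-1.9375) = 0.3757 > 0, so the root lies in [-2, -1.9375]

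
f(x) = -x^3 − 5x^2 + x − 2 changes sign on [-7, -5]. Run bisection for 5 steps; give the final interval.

[-5.3125, -5.25]

f(-6) = 28 > 0, so the root lies in [-6, -5]
f(-5.5) = 7.625 > 0, so the root lies in [-5.5, -5]
f(-5.25) = -0.359375 < 0, so the root lies in [-5.5, -5.25]
f(-5.375) = 3.459 > 0, so the root lies in [-5.375, -5.25]
f(-5.3125) = 1.5071 > 0, so the root lies in [-5.3125, -5.25]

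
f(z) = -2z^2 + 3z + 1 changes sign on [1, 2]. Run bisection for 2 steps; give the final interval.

midpoint 1.5: f = 1 > 0 → [1.5, 2]
midpoint 1.75: f = 0.125 > 0 → [1.75, 2]

[1.75, 2]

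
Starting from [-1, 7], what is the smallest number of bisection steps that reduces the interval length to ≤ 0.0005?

14

Width after n steps is 8/2^n. Need 2^n ≥ 8/0.0005 = 16000.
2^13 = 8192 < 16000 ≤ 2^14 = 16384, so n = 14.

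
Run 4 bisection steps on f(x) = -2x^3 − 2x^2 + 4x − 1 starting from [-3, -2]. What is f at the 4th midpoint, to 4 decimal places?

-0.2104

m = -2.5, f(m) = 7.75 (+); new bracket [-2.5, -2]
m = -2.25, f(m) = 2.65625 (+); new bracket [-2.25, -2]
m = -2.125, f(m) = 0.660156 (+); new bracket [-2.125, -2]
m = -2.0625, f(m) = -0.2104 (−); new bracket [-2.125, -2.0625]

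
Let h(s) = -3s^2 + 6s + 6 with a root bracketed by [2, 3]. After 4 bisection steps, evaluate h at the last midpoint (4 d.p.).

h(2.5) = 2.25 > 0, so the root lies in [2.5, 3]
h(2.75) = -0.1875 < 0, so the root lies in [2.5, 2.75]
h(2.625) = 1.078125 > 0, so the root lies in [2.625, 2.75]
h(2.6875) = 0.457 > 0, so the root lies in [2.6875, 2.75]

0.4570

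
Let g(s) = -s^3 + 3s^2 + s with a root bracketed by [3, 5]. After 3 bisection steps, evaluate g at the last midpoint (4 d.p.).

m = 4, g(m) = -12 (−); new bracket [3, 4]
m = 3.5, g(m) = -2.625 (−); new bracket [3, 3.5]
m = 3.25, g(m) = 0.609375 (+); new bracket [3.25, 3.5]

0.6094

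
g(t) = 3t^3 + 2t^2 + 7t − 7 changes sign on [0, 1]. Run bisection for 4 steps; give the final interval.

[0.6875, 0.75]

t = 0.5 gives g = -2.625, negative; keep [0.5, 1]
t = 0.75 gives g = 0.640625, positive; keep [0.5, 0.75]
t = 0.625 gives g = -1.111328, negative; keep [0.625, 0.75]
t = 0.6875 gives g = -0.2673, negative; keep [0.6875, 0.75]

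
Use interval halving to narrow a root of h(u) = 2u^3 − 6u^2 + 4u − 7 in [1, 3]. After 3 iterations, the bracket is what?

m = 2, h(m) = -7 (−); new bracket [2, 3]
m = 2.5, h(m) = -3.25 (−); new bracket [2.5, 3]
m = 2.75, h(m) = 0.21875 (+); new bracket [2.5, 2.75]

[2.5, 2.75]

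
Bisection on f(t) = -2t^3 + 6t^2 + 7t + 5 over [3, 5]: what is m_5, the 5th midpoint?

4.0625

t = 4 gives f = 1, positive; keep [4, 5]
t = 4.5 gives f = -24.25, negative; keep [4, 4.5]
t = 4.25 gives f = -10.40625, negative; keep [4, 4.25]
t = 4.125 gives f = -4.4102, negative; keep [4, 4.125]
t = 4.0625 gives f = -1.6333, negative; keep [4, 4.0625]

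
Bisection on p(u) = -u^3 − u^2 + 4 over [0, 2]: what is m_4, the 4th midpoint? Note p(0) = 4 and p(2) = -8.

midpoint 1: p = 2 > 0 → [1, 2]
midpoint 1.5: p = -1.625 < 0 → [1, 1.5]
midpoint 1.25: p = 0.484375 > 0 → [1.25, 1.5]
midpoint 1.375: p = -0.4902 < 0 → [1.25, 1.375]

1.375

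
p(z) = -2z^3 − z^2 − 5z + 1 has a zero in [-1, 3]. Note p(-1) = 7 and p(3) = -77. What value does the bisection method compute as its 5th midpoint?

0.125

midpoint 1: p = -7 < 0 → [-1, 1]
midpoint 0: p = 1 > 0 → [0, 1]
midpoint 0.5: p = -2 < 0 → [0, 0.5]
midpoint 0.25: p = -0.3438 < 0 → [0, 0.25]
midpoint 0.125: p = 0.3555 > 0 → [0.125, 0.25]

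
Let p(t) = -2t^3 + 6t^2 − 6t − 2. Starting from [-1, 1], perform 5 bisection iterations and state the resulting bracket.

[-0.3125, -0.25]

t = 0 gives p = -2, negative; keep [-1, 0]
t = -0.5 gives p = 2.75, positive; keep [-0.5, 0]
t = -0.25 gives p = -0.09375, negative; keep [-0.5, -0.25]
t = -0.375 gives p = 1.1992, positive; keep [-0.375, -0.25]
t = -0.3125 gives p = 0.522, positive; keep [-0.3125, -0.25]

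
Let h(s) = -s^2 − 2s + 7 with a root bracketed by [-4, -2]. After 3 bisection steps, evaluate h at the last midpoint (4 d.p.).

0.4375

midpoint -3: h = 4 > 0 → [-4, -3]
midpoint -3.5: h = 1.75 > 0 → [-4, -3.5]
midpoint -3.75: h = 0.4375 > 0 → [-4, -3.75]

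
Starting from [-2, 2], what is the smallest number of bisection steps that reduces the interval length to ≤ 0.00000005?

27

Width after n steps is 4/2^n. Need 2^n ≥ 4/0.00000005 = 80000000.
2^26 = 67108864 < 80000000 ≤ 2^27 = 134217728, so n = 27.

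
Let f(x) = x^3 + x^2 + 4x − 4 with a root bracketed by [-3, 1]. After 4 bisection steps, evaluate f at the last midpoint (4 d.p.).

f(-1) = -8 < 0, so the root lies in [-1, 1]
f(0) = -4 < 0, so the root lies in [0, 1]
f(0.5) = -1.625 < 0, so the root lies in [0.5, 1]
f(0.75) = -0.0156 < 0, so the root lies in [0.75, 1]

-0.0156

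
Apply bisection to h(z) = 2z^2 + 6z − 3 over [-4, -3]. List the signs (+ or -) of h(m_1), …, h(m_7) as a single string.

h(-3.5) = 0.5 > 0, so the root lies in [-3.5, -3]
h(-3.25) = -1.375 < 0, so the root lies in [-3.5, -3.25]
h(-3.375) = -0.46875 < 0, so the root lies in [-3.5, -3.375]
h(-3.4375) = 0.0078 > 0, so the root lies in [-3.4375, -3.375]
h(-3.40625) = -0.2324 < 0, so the root lies in [-3.4375, -3.40625]
h(-3.421875) = -0.1128 < 0, so the root lies in [-3.4375, -3.421875]
h(-3.4296875) = -0.0526 < 0, so the root lies in [-3.4375, -3.4296875]

+--+---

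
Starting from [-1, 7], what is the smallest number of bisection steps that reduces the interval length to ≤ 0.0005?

Width after n steps is 8/2^n. Need 2^n ≥ 8/0.0005 = 16000.
2^13 = 8192 < 16000 ≤ 2^14 = 16384, so n = 14.

14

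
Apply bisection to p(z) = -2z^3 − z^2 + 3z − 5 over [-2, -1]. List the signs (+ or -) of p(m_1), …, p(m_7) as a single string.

----+++

midpoint -1.5: p = -5 < 0 → [-2, -1.5]
midpoint -1.75: p = -2.59375 < 0 → [-2, -1.75]
midpoint -1.875: p = -0.957031 < 0 → [-2, -1.875]
midpoint -1.9375: p = -0.02 < 0 → [-2, -1.9375]
midpoint -1.96875: p = 0.4794 > 0 → [-1.96875, -1.9375]
midpoint -1.953125: p = 0.2271 > 0 → [-1.953125, -1.9375]
midpoint -1.9453125: p = 0.1029 > 0 → [-1.9453125, -1.9375]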